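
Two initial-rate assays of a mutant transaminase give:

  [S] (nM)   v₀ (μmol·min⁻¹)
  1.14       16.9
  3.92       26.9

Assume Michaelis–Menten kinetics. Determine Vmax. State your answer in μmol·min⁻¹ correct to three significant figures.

In reciprocal form, 1/v = (Km/Vmax)·(1/[S]) + 1/Vmax. The two points give (1/[S], 1/v) = (0.8772, 0.05917) and (0.2551, 0.03717).
Slope = (0.05917 − 0.03717)/(0.8772 − 0.2551) = 0.03536; intercept = 0.05917 − 0.03536×0.8772 = 0.02815.
Vmax = 1/intercept = 35.5 μmol·min⁻¹; Km = slope × Vmax = 0.03536 × 35.5 = 1.26 nM.

35.5 μmol·min⁻¹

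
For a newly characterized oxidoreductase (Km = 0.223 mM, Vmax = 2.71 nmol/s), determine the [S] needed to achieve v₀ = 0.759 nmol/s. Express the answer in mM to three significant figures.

Rearranging v = Vmax[S]/(Km+[S]) gives [S] = Km·v/(Vmax − v).
[S] = 0.223 × 0.759 / (2.71 − 0.759) = 0.1693/1.951 = 0.0868 mM.

0.0868 mM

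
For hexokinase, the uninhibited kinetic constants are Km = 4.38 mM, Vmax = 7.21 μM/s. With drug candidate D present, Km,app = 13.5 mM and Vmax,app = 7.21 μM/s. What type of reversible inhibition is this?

competitive

Km increases (4.38 → 13.5 mM) while Vmax is unchanged — the hallmark of competitive inhibition.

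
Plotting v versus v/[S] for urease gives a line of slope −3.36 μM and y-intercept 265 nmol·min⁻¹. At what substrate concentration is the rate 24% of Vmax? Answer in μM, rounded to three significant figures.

The Eadie–Hofstee slope gives Km = 3.36 μM (slope = −Km).
v/Vmax = [S]/(Km+[S]) = 0.24 ⇒ [S] = Km·0.24/(1−0.24) = 3.36 × 0.3158 = 1.06 μM.

1.06 μM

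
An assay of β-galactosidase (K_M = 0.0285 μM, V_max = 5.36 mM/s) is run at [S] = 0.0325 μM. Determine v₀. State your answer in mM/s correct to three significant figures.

v = Vmax·[S]/(Km + [S]) = 5.36 × 0.0325 / (0.0285 + 0.0325)
  = 0.1742 / 0.06100 = 2.86 mM/s.

2.86 mM/s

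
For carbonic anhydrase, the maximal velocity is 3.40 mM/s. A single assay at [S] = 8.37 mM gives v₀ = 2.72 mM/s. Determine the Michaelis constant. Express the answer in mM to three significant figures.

From v = Vmax[S]/(Km+[S]), Km = [S](Vmax − v)/v.
Km = 8.37 × (3.40 − 2.72) / 2.72 = 5.692/2.72 = 2.09 mM.

2.09 mM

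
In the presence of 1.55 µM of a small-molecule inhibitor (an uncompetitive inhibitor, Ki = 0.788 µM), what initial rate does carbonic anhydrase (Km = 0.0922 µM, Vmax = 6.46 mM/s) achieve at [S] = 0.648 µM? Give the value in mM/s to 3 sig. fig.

With α = 1 + [I]/Ki = 1 + 1.55/0.788 = 2.967, the uncompetitive rate law is v = (Vmax/α)·[S] / (Km/α + [S]).
v = (6.46/2.967)×0.648 / (0.0922/2.967 + 0.648) = 1.411/0.6791 = 2.08 mM/s.

2.08 mM/s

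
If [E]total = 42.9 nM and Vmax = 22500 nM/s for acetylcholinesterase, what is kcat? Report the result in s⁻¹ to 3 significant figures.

524 s⁻¹

kcat = Vmax/[E]total = 22500 nM/s / 42.9 nM = 524 s⁻¹.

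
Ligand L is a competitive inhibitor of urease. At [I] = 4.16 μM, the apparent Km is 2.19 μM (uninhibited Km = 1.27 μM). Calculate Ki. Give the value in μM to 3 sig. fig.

Competitive: Km,app = α·Km with α = 1 + [I]/Ki.
α = Km,app/Km = 2.19/1.27 = 1.724.
Ki = [I]/(α − 1) = 4.16/0.7244 = 5.74 μM.

5.74 μM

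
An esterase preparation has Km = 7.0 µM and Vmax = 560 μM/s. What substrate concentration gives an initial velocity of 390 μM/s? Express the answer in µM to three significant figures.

16.1 µM

Rearranging v = Vmax[S]/(Km+[S]) gives [S] = Km·v/(Vmax − v).
[S] = 7.0 × 390 / (560 − 390) = 2730/170.0 = 16.1 µM.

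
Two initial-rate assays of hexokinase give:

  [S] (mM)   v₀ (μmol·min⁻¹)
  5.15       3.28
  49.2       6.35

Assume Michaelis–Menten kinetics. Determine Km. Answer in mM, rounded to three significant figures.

From v = Vmax[S]/(Km+[S]), each point gives Vmax = v(Km+[S])/[S].
Equating: 3.28(Km+5.15)/5.15 = 6.35(Km+49.2)/49.2.
0.6369·Km + 3.28 = 0.1291·Km + 6.35, so (0.6369 − 0.1291)·Km = 6.35 − 3.28.
Km = 3.070/0.5078 = 6.05 mM; then Vmax = 3.28(6.05+5.15)/5.15 = 7.13 μmol·min⁻¹.

6.05 mM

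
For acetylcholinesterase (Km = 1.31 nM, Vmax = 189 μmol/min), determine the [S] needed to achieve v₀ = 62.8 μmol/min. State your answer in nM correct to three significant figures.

The required fractional saturation is v/Vmax = 62.8/189 = 0.3323.
Then [S]/(Km+[S]) = 0.3323 ⇒ [S] = 1.31 × 0.3323/(1 − 0.3323) = 0.652 nM.

0.652 nM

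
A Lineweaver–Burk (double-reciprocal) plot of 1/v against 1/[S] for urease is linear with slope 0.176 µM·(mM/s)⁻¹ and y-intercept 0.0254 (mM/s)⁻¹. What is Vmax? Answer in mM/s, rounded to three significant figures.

39.4 mM/s

The y-intercept of a Lineweaver–Burk plot equals 1/Vmax, so Vmax = 1/0.0254 = 39.4 mM/s.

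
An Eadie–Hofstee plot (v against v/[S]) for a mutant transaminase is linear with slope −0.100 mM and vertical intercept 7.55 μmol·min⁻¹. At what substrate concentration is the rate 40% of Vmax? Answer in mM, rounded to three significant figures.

The Eadie–Hofstee slope gives Km = 0.100 mM (slope = −Km).
v/Vmax = [S]/(Km+[S]) = 0.4 ⇒ [S] = Km·0.4/(1−0.4) = 0.100 × 0.6667 = 0.0667 mM.

0.0667 mM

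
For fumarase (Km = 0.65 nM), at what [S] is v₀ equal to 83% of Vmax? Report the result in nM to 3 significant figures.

v/Vmax = [S]/(Km+[S]) = 0.83, so [S] = Km·0.83/(1 − 0.83) = 0.65 × 4.882.
[S] = 3.17 nM.

3.17 nM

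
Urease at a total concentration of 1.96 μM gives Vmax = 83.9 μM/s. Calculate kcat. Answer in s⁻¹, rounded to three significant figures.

kcat = Vmax/[E]total = 83.9 μM/s / 1.96 μM = 42.8 s⁻¹.

42.8 s⁻¹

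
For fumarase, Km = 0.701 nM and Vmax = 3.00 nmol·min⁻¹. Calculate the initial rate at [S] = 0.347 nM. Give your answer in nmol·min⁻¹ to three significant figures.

[S]/(Km+[S]) = 0.347/1.048 = 0.3311, the fractional saturation.
v = 0.3311 × Vmax = 0.3311 × 3.00 = 0.993 nmol·min⁻¹.

0.993 nmol·min⁻¹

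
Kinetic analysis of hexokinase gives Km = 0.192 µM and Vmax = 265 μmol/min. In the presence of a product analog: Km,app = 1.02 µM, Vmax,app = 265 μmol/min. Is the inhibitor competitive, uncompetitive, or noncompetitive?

competitive

Km increases (0.192 → 1.02 µM) while Vmax is unchanged — the hallmark of competitive inhibition.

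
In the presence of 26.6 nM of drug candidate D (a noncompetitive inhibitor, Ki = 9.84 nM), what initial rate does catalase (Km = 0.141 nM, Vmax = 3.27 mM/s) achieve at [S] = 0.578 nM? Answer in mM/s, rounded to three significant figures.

0.710 mM/s

α = 1 + [I]/Ki = 1 + 26.6/9.84 = 3.703.
For a noncompetitive inhibitor, Vmax is reduced to Vmax/α while Km is unchanged: Km,app = 0.141 nM, Vmax,app = 0.883 mM/s.
v = Vmax,app·[S]/(Km,app + [S]) = 0.883 × 0.578/(0.141 + 0.578) = 0.710 mM/s.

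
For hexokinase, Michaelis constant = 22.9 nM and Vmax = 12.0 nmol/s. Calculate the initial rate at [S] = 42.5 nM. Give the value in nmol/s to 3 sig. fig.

7.80 nmol/s

[S]/(Km+[S]) = 42.5/65.40 = 0.6498, the fractional saturation.
v = 0.6498 × Vmax = 0.6498 × 12.0 = 7.80 nmol/s.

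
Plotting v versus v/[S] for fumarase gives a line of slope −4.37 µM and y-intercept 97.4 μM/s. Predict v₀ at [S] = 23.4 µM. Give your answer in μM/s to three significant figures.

82.1 μM/s

In the Eadie–Hofstee form v = Vmax − Km·(v/[S]), the slope is −Km and the intercept is Vmax, so Km = 4.37 µM and Vmax = 97.4 μM/s.
v = 97.4 × 23.4/(4.37 + 23.4) = 82.1 μM/s.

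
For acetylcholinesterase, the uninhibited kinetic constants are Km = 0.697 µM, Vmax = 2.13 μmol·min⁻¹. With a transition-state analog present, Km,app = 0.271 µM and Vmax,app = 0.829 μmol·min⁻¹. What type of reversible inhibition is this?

Both Km and Vmax decrease by the same factor (~2.57-fold) — characteristic of uncompetitive inhibition.

uncompetitive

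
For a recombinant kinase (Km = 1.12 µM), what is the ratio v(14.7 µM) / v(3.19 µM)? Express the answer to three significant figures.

1.26

Since Vmax cancels, v₂/v₁ = [S]₂(Km+[S]₁) / [S]₁(Km+[S]₂).
= 14.7×(1.12+3.19) / (3.19×(1.12+14.7)) = 63.36/50.47 = 1.26.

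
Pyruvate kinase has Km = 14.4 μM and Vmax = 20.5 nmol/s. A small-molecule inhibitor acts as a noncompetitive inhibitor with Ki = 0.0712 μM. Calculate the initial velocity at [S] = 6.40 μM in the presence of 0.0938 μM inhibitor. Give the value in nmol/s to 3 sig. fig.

2.72 nmol/s

With α = 1 + [I]/Ki = 1 + 0.0938/0.0712 = 2.317, the noncompetitive rate law is v = (Vmax/α)·[S] / (Km + [S]).
v = (20.5/2.317)×6.40 / (14.4 + 6.40) = 56.61/20.80 = 2.72 nmol/s.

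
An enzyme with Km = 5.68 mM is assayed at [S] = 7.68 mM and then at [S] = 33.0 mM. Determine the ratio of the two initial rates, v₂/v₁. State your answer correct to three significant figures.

1.48

Since Vmax cancels, v₂/v₁ = [S]₂(Km+[S]₁) / [S]₁(Km+[S]₂).
= 33.0×(5.68+7.68) / (7.68×(5.68+33.0)) = 440.9/297.1 = 1.48.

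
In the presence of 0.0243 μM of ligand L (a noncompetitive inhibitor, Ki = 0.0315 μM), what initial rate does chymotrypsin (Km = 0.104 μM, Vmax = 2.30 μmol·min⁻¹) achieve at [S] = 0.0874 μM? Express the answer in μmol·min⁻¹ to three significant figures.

α = 1 + [I]/Ki = 1 + 0.0243/0.0315 = 1.771.
For a noncompetitive inhibitor, Vmax is reduced to Vmax/α while Km is unchanged: Km,app = 0.104 μM, Vmax,app = 1.30 μmol·min⁻¹.
v = Vmax,app·[S]/(Km,app + [S]) = 1.30 × 0.0874/(0.104 + 0.0874) = 0.593 μmol·min⁻¹.

0.593 μmol·min⁻¹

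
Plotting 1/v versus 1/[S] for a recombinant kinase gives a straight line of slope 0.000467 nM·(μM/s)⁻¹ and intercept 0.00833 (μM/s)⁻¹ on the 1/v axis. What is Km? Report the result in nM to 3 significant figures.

0.0561 nM

y-intercept = 1/Vmax ⇒ Vmax = 120 μM/s; slope = Km/Vmax ⇒ Km = slope × Vmax.
Km = 0.000467 × 120 = 0.0561 nM.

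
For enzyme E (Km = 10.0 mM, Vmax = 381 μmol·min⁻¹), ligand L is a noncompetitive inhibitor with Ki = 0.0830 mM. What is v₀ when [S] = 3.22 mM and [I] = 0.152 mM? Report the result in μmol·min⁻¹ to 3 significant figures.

With α = 1 + [I]/Ki = 1 + 0.152/0.0830 = 2.831, the noncompetitive rate law is v = (Vmax/α)·[S] / (Km + [S]).
v = (381/2.831)×3.22 / (10.0 + 3.22) = 433.3/13.22 = 32.8 μmol·min⁻¹.

32.8 μmol·min⁻¹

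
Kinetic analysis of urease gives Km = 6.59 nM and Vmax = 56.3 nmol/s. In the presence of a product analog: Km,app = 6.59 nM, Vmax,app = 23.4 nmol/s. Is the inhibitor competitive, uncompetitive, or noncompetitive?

Vmax decreases (56.3 → 23.4 nmol/s) while Km is unchanged — pure noncompetitive inhibition.

noncompetitive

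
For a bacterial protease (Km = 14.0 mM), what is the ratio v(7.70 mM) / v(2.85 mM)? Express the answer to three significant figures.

2.10

Since Vmax cancels, v₂/v₁ = [S]₂(Km+[S]₁) / [S]₁(Km+[S]₂).
= 7.70×(14.0+2.85) / (2.85×(14.0+7.70)) = 129.7/61.84 = 2.10.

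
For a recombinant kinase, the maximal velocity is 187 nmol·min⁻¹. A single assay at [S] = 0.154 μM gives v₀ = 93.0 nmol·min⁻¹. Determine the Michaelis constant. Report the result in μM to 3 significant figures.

0.156 μM

From v = Vmax[S]/(Km+[S]), Km = [S](Vmax − v)/v.
Km = 0.154 × (187 − 93.0) / 93.0 = 14.48/93.0 = 0.156 μM.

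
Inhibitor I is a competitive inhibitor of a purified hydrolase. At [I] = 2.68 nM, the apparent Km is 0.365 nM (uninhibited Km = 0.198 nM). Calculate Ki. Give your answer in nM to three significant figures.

Competitive: Km,app = α·Km with α = 1 + [I]/Ki.
α = Km,app/Km = 0.365/0.198 = 1.843.
Since α = 1 + [I]/Ki, [I]/Ki = 1.843 − 1 = 0.8434 and Ki = 2.68/0.8434 = 3.18 nM.

3.18 nM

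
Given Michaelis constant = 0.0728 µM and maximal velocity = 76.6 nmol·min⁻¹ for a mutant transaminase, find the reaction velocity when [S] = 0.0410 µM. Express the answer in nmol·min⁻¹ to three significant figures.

v = Vmax·[S]/(Km + [S]) = 76.6 × 0.0410 / (0.0728 + 0.0410)
  = 3.141 / 0.1138 = 27.6 nmol·min⁻¹.

27.6 nmol·min⁻¹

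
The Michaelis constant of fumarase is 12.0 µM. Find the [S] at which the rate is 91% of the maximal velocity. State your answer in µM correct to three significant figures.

121 µM

v/Vmax = [S]/(Km+[S]) = 0.91, so [S] = Km·0.91/(1 − 0.91) = 12.0 × 10.11.
[S] = 121 µM.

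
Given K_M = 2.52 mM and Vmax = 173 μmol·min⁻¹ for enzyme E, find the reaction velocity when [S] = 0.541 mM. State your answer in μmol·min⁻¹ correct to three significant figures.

[S]/(Km+[S]) = 0.541/3.061 = 0.1767, the fractional saturation.
v = 0.1767 × Vmax = 0.1767 × 173 = 30.6 μmol·min⁻¹.

30.6 μmol·min⁻¹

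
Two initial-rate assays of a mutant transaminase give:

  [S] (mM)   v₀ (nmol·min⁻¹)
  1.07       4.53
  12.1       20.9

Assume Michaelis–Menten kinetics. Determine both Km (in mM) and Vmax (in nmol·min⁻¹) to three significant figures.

Km = 6.53 mM; Vmax = 32.2 nmol·min⁻¹

From v = Vmax[S]/(Km+[S]), each point gives Vmax = v(Km+[S])/[S].
Equating: 4.53(Km+1.07)/1.07 = 20.9(Km+12.1)/12.1.
4.234·Km + 4.53 = 1.727·Km + 20.9, so (4.234 − 1.727)·Km = 20.9 − 4.53.
Km = 16.37/2.506 = 6.53 mM; then Vmax = 4.53(6.53+1.07)/1.07 = 32.2 nmol·min⁻¹.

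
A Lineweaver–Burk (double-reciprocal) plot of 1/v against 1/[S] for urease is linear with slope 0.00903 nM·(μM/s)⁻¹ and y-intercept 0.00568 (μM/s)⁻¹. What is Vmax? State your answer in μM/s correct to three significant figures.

The y-intercept of a Lineweaver–Burk plot equals 1/Vmax, so Vmax = 1/0.00568 = 176 μM/s.

176 μM/s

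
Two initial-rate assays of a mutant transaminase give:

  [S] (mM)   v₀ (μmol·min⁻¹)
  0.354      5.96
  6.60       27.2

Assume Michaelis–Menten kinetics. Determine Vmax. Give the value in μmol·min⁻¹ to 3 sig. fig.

From v = Vmax[S]/(Km+[S]), each point gives Vmax = v(Km+[S])/[S].
Equating: 5.96(Km+0.354)/0.354 = 27.2(Km+6.60)/6.60.
16.84·Km + 5.96 = 4.121·Km + 27.2, so (16.84 − 4.121)·Km = 27.2 − 5.96.
Km = 21.24/12.71 = 1.67 mM; then Vmax = 5.96(1.67+0.354)/0.354 = 34.1 μmol·min⁻¹.

34.1 μmol·min⁻¹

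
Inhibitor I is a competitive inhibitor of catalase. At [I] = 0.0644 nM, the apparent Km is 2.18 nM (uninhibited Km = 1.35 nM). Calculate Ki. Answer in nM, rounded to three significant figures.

Competitive: Km,app = α·Km with α = 1 + [I]/Ki.
α = Km,app/Km = 2.18/1.35 = 1.615.
Ki = [I]/(α − 1) = 0.0644/0.6148 = 0.105 nM.

0.105 nM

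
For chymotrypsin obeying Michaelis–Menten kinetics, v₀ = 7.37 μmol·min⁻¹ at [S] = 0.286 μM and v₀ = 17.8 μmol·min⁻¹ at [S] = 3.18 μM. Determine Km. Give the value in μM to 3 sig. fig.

In reciprocal form, 1/v = (Km/Vmax)·(1/[S]) + 1/Vmax. The two points give (1/[S], 1/v) = (3.497, 0.1357) and (0.3145, 0.05618).
Slope = (0.1357 − 0.05618)/(3.497 − 0.3145) = 0.02499; intercept = 0.1357 − 0.02499×3.497 = 0.04832.
Vmax = 1/intercept = 20.7 μmol·min⁻¹; Km = slope × Vmax = 0.02499 × 20.7 = 0.517 μM.

0.517 μM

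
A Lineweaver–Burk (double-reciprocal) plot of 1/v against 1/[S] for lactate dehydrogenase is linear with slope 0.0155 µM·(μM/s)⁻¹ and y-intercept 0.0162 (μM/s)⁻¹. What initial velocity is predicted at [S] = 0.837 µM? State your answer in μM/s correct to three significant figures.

The y-intercept is 1/Vmax, so Vmax = 1/0.0162 = 61.7 μM/s.
The slope is Km/Vmax, so Km = 0.0155 × 61.7 = 0.957 µM.
Then v = 61.7 × 0.837/(0.957 + 0.837) = 28.8 μM/s.

28.8 μM/s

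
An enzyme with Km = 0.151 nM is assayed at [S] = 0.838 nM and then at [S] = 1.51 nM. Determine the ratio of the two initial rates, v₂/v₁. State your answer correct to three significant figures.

The fractional saturations are [S]/(Km+[S]) = 0.838/0.9890 = 0.8473 and 1.51/1.661 = 0.9091.
v₂/v₁ is just their ratio: 0.9091/0.8473 = 1.07.

1.07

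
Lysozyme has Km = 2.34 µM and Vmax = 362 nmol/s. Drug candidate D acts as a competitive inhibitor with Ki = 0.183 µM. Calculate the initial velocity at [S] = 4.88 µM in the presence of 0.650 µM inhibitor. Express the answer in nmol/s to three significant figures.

114 nmol/s

α = 1 + [I]/Ki = 1 + 0.650/0.183 = 4.552.
For a competitive inhibitor, Vmax is unchanged and the apparent Km becomes α·Km: Km,app = 10.7 µM, Vmax,app = 362 nmol/s.
v = Vmax,app·[S]/(Km,app + [S]) = 362 × 4.88/(10.7 + 4.88) = 114 nmol/s.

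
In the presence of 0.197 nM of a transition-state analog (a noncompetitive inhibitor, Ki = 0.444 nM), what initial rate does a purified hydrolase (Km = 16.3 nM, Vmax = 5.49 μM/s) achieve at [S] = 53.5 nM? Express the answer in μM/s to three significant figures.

2.91 μM/s

With α = 1 + [I]/Ki = 1 + 0.197/0.444 = 1.444, the noncompetitive rate law is v = (Vmax/α)·[S] / (Km + [S]).
v = (5.49/1.444)×53.5 / (16.3 + 53.5) = 203.4/69.80 = 2.91 μM/s.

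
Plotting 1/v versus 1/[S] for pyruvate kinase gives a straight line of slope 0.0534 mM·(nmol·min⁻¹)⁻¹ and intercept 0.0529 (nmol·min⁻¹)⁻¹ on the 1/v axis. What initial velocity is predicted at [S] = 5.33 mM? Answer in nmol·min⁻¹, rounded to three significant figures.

15.9 nmol·min⁻¹

The y-intercept is 1/Vmax, so Vmax = 1/0.0529 = 18.9 nmol·min⁻¹.
The slope is Km/Vmax, so Km = 0.0534 × 18.9 = 1.01 mM.
Then v = 18.9 × 5.33/(1.01 + 5.33) = 15.9 nmol·min⁻¹.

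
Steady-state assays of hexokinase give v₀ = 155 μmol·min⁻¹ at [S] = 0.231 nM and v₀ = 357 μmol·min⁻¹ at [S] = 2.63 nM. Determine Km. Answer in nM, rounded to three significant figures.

In reciprocal form, 1/v = (Km/Vmax)·(1/[S]) + 1/Vmax. The two points give (1/[S], 1/v) = (4.329, 0.006452) and (0.3802, 0.002801).
Slope = (0.006452 − 0.002801)/(4.329 − 0.3802) = 0.0009245; intercept = 0.006452 − 0.0009245×4.329 = 0.002450.
Vmax = 1/intercept = 408 μmol·min⁻¹; Km = slope × Vmax = 0.0009245 × 408 = 0.377 nM.

0.377 nM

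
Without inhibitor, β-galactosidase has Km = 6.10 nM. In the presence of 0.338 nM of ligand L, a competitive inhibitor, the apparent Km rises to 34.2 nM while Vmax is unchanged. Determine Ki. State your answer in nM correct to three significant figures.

Competitive: Km,app = α·Km with α = 1 + [I]/Ki.
α = Km,app/Km = 34.2/6.10 = 5.607.
Ki = [I]/(α − 1) = 0.338/4.607 = 0.0734 nM.

0.0734 nM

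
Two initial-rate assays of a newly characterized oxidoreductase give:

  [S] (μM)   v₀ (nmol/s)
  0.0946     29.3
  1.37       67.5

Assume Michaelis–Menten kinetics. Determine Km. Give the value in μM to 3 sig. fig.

0.147 μM

From v = Vmax[S]/(Km+[S]), each point gives Vmax = v(Km+[S])/[S].
Equating: 29.3(Km+0.0946)/0.0946 = 67.5(Km+1.37)/1.37.
309.7·Km + 29.3 = 49.27·Km + 67.5, so (309.7 − 49.27)·Km = 67.5 − 29.3.
Km = 38.20/260.5 = 0.147 μM; then Vmax = 29.3(0.147+0.0946)/0.0946 = 74.7 nmol/s.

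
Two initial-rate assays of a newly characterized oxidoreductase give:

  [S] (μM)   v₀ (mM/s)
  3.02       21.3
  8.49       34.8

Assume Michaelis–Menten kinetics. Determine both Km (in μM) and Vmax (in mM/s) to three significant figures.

Km = 4.57 μM; Vmax = 53.5 mM/s

In reciprocal form, 1/v = (Km/Vmax)·(1/[S]) + 1/Vmax. The two points give (1/[S], 1/v) = (0.3311, 0.04695) and (0.1178, 0.02874).
Slope = (0.04695 − 0.02874)/(0.3311 − 0.1178) = 0.08537; intercept = 0.04695 − 0.08537×0.3311 = 0.01868.
Vmax = 1/intercept = 53.5 mM/s; Km = slope × Vmax = 0.08537 × 53.5 = 4.57 μM.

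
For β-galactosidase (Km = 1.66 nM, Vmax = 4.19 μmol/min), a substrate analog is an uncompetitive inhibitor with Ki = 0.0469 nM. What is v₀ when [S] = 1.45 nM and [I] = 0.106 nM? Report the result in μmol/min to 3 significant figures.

α = 1 + [I]/Ki = 1 + 0.106/0.0469 = 3.260.
For an uncompetitive inhibitor, both parameters are divided by α, giving Vmax/α and Km/α: Km,app = 0.509 nM, Vmax,app = 1.29 μmol/min.
v = Vmax,app·[S]/(Km,app + [S]) = 1.29 × 1.45/(0.509 + 1.45) = 0.951 μmol/min.

0.951 μmol/min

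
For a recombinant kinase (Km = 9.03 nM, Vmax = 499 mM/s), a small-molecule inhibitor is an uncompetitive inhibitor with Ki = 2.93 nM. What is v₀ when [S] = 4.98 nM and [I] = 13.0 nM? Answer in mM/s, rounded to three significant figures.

68.8 mM/s

With α = 1 + [I]/Ki = 1 + 13.0/2.93 = 5.437, the uncompetitive rate law is v = (Vmax/α)·[S] / (Km/α + [S]).
v = (499/5.437)×4.98 / (9.03/5.437 + 4.98) = 457.1/6.641 = 68.8 mM/s.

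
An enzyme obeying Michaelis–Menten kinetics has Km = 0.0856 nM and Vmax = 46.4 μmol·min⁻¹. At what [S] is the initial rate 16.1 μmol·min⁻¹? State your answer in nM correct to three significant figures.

0.0455 nM

Rearranging v = Vmax[S]/(Km+[S]) gives [S] = Km·v/(Vmax − v).
[S] = 0.0856 × 16.1 / (46.4 − 16.1) = 1.378/30.30 = 0.0455 nM.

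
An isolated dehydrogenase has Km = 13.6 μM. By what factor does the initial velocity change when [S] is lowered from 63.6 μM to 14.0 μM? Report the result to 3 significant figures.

The fractional saturations are [S]/(Km+[S]) = 63.6/77.20 = 0.8238 and 14.0/27.60 = 0.5072.
v₂/v₁ is just their ratio: 0.5072/0.8238 = 0.616.

0.616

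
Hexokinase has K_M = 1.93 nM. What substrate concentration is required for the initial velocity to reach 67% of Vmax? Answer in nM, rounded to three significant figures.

3.92 nM

v/Vmax = [S]/(Km+[S]) = 0.67, so [S] = Km·0.67/(1 − 0.67) = 1.93 × 2.030.
[S] = 3.92 nM.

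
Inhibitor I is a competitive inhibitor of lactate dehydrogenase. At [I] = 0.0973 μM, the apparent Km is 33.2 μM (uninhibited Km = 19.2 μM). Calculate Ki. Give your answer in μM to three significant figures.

0.133 μM

Competitive: Km,app = α·Km with α = 1 + [I]/Ki.
α = Km,app/Km = 33.2/19.2 = 1.729.
Ki = [I]/(α − 1) = 0.0973/0.7292 = 0.133 μM.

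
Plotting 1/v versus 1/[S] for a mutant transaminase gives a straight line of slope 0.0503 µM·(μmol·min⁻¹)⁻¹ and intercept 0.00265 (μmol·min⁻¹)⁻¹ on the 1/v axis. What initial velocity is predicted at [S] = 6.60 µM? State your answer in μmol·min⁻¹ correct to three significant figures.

The y-intercept is 1/Vmax, so Vmax = 1/0.00265 = 377 μmol·min⁻¹.
The slope is Km/Vmax, so Km = 0.0503 × 377 = 19.0 µM.
Then v = 377 × 6.60/(19.0 + 6.60) = 97.4 μmol·min⁻¹.

97.4 μmol·min⁻¹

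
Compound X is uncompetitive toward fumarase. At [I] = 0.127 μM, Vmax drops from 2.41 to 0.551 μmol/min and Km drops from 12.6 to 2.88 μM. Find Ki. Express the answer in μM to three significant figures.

0.0376 μM

Uncompetitive: Vmax,app = Vmax/α (and Km,app = Km/α) with α = 1 + [I]/Ki.
α = Vmax/Vmax,app = 2.41/0.551 = 4.374.
Ki = [I]/(α − 1) = 0.127/3.374 = 0.0376 μM.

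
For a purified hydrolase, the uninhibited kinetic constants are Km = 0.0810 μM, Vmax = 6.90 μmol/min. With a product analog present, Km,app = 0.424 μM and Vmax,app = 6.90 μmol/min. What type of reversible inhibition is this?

competitive

Km increases (0.0810 → 0.424 μM) while Vmax is unchanged — the hallmark of competitive inhibition.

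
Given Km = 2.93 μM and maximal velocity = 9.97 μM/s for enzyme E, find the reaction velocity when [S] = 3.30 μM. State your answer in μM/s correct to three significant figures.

5.28 μM/s

[S]/(Km+[S]) = 3.30/6.230 = 0.5297, the fractional saturation.
v = 0.5297 × Vmax = 0.5297 × 9.97 = 5.28 μM/s.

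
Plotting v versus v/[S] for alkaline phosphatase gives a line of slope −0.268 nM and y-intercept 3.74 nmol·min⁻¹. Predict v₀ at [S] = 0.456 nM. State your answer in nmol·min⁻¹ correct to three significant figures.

In the Eadie–Hofstee form v = Vmax − Km·(v/[S]), the slope is −Km and the intercept is Vmax, so Km = 0.268 nM and Vmax = 3.74 nmol·min⁻¹.
v = 3.74 × 0.456/(0.268 + 0.456) = 2.36 nmol·min⁻¹.

2.36 nmol·min⁻¹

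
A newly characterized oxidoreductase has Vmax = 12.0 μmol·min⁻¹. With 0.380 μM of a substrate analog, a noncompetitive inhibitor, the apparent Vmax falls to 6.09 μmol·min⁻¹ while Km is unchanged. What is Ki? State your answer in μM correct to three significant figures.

Noncompetitive: Vmax,app = Vmax/α with α = 1 + [I]/Ki.
α = Vmax/Vmax,app = 12.0/6.09 = 1.970.
Since α = 1 + [I]/Ki, [I]/Ki = 1.970 − 1 = 0.9704 and Ki = 0.380/0.9704 = 0.392 μM.

0.392 μM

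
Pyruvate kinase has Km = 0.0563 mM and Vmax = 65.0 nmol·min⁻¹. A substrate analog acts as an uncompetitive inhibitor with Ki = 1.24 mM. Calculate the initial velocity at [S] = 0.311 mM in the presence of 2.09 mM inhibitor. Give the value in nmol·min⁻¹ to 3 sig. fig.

With α = 1 + [I]/Ki = 1 + 2.09/1.24 = 2.685, the uncompetitive rate law is v = (Vmax/α)·[S] / (Km/α + [S]).
v = (65.0/2.685)×0.311 / (0.0563/2.685 + 0.311) = 7.528/0.3320 = 22.7 nmol·min⁻¹.

22.7 nmol·min⁻¹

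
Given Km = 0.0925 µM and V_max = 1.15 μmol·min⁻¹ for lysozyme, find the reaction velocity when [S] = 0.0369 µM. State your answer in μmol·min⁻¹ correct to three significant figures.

0.328 μmol·min⁻¹

v = Vmax·[S]/(Km + [S]) = 1.15 × 0.0369 / (0.0925 + 0.0369)
  = 0.04244 / 0.1294 = 0.328 μmol·min⁻¹.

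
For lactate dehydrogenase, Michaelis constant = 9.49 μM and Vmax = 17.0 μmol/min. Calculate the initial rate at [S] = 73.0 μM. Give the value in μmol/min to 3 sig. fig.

15.0 μmol/min

v = Vmax·[S]/(Km + [S]) = 17.0 × 73.0 / (9.49 + 73.0)
  = 1241 / 82.49 = 15.0 μmol/min.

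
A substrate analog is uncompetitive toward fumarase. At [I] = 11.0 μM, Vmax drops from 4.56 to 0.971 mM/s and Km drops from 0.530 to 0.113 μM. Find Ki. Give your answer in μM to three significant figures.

2.98 μM

Uncompetitive: Vmax,app = Vmax/α (and Km,app = Km/α) with α = 1 + [I]/Ki.
α = Vmax/Vmax,app = 4.56/0.971 = 4.696.
Since α = 1 + [I]/Ki, [I]/Ki = 4.696 − 1 = 3.696 and Ki = 11.0/3.696 = 2.98 μM.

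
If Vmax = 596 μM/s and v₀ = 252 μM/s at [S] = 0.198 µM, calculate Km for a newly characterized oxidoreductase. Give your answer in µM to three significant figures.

0.270 µM

From v = Vmax[S]/(Km+[S]), Km = [S](Vmax − v)/v.
Km = 0.198 × (596 − 252) / 252 = 68.11/252 = 0.270 µM.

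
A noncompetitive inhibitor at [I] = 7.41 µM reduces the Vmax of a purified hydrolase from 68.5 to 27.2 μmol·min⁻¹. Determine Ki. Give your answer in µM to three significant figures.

4.88 µM

Noncompetitive: Vmax,app = Vmax/α with α = 1 + [I]/Ki.
α = Vmax/Vmax,app = 68.5/27.2 = 2.518.
Since α = 1 + [I]/Ki, [I]/Ki = 2.518 − 1 = 1.518 and Ki = 7.41/1.518 = 4.88 µM.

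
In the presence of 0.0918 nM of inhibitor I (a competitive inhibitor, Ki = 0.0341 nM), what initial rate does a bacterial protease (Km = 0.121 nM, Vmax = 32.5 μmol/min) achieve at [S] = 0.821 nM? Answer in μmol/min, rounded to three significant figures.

21.0 μmol/min

With α = 1 + [I]/Ki = 1 + 0.0918/0.0341 = 3.692, the competitive rate law is v = Vmax[S] / (αKm + [S]).
v = 32.5×0.821 / (3.692×0.121 + 0.821) = 26.68/1.268 = 21.0 μmol/min.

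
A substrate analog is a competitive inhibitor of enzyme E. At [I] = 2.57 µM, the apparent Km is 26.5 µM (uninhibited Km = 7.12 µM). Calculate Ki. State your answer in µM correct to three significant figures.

0.944 µM

Competitive: Km,app = α·Km with α = 1 + [I]/Ki.
α = Km,app/Km = 26.5/7.12 = 3.722.
Ki = [I]/(α − 1) = 2.57/2.722 = 0.944 µM.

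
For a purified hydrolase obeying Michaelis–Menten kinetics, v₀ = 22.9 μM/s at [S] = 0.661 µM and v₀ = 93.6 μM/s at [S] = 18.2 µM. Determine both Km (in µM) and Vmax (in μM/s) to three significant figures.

In reciprocal form, 1/v = (Km/Vmax)·(1/[S]) + 1/Vmax. The two points give (1/[S], 1/v) = (1.513, 0.04367) and (0.05495, 0.01068).
Slope = (0.04367 − 0.01068)/(1.513 − 0.05495) = 0.02262; intercept = 0.04367 − 0.02262×1.513 = 0.009441.
Vmax = 1/intercept = 106 μM/s; Km = slope × Vmax = 0.02262 × 106 = 2.40 µM.

Km = 2.40 µM; Vmax = 106 μM/s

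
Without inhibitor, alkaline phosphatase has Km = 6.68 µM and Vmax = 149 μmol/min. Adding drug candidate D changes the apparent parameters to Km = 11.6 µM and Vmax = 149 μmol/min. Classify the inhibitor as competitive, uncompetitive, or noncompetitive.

competitive

Km increases (6.68 → 11.6 µM) while Vmax is unchanged — the hallmark of competitive inhibition.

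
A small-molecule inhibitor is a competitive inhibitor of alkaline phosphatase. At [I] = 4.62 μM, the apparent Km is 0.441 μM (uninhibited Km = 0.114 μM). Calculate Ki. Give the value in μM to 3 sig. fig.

Competitive: Km,app = α·Km with α = 1 + [I]/Ki.
α = Km,app/Km = 0.441/0.114 = 3.868.
Since α = 1 + [I]/Ki, [I]/Ki = 3.868 − 1 = 2.868 and Ki = 4.62/2.868 = 1.61 μM.

1.61 μM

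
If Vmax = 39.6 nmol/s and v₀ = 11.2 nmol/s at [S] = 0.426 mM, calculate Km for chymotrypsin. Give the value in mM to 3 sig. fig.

From v = Vmax[S]/(Km+[S]), Km = [S](Vmax − v)/v.
Km = 0.426 × (39.6 − 11.2) / 11.2 = 12.10/11.2 = 1.08 mM.

1.08 mM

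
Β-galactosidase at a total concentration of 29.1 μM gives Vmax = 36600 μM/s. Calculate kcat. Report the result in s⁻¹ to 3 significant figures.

1260 s⁻¹

kcat = Vmax/[E]total = 36600 μM/s / 29.1 μM = 1260 s⁻¹.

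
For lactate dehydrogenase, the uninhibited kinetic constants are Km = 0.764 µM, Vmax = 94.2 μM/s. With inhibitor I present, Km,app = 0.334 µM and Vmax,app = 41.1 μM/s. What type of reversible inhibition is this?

Both Km and Vmax decrease by the same factor (~2.29-fold) — characteristic of uncompetitive inhibition.

uncompetitive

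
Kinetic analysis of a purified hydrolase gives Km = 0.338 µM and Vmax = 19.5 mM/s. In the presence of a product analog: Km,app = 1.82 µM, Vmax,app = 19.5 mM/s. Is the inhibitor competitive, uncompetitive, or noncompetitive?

Km increases (0.338 → 1.82 µM) while Vmax is unchanged — the hallmark of competitive inhibition.

competitive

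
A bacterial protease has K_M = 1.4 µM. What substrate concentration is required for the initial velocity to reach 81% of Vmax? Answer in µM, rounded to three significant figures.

5.97 µM

v/Vmax = [S]/(Km+[S]) = 0.81, so [S] = Km·0.81/(1 − 0.81) = 1.4 × 4.263.
[S] = 5.97 µM.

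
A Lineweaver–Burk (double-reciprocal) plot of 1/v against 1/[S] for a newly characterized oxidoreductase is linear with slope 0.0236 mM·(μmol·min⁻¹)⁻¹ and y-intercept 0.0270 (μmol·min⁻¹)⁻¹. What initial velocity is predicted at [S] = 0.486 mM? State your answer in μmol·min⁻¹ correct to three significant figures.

The y-intercept is 1/Vmax, so Vmax = 1/0.0270 = 37.0 μmol·min⁻¹.
The slope is Km/Vmax, so Km = 0.0236 × 37.0 = 0.874 mM.
Then v = 37.0 × 0.486/(0.874 + 0.486) = 13.2 μmol·min⁻¹.

13.2 μmol·min⁻¹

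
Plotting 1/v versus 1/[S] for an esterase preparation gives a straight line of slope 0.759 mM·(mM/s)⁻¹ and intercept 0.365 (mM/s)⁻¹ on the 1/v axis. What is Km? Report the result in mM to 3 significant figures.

2.08 mM

y-intercept = 1/Vmax ⇒ Vmax = 2.74 mM/s; slope = Km/Vmax ⇒ Km = slope × Vmax.
Km = 0.759 × 2.74 = 2.08 mM.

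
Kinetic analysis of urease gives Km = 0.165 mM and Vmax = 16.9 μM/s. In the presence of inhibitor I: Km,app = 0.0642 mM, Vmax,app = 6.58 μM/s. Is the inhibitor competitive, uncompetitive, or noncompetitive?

uncompetitive

Both Km and Vmax decrease by the same factor (~2.57-fold) — characteristic of uncompetitive inhibition.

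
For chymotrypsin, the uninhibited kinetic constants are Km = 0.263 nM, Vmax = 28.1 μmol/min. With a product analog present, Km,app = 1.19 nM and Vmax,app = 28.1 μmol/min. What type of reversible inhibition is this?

Km increases (0.263 → 1.19 nM) while Vmax is unchanged — the hallmark of competitive inhibition.

competitive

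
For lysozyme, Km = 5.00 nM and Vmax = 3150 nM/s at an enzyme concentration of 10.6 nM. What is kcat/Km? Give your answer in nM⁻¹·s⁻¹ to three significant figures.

kcat = Vmax/[E]total = 3150/10.6 = 297 s⁻¹.
kcat/Km = 297/5.00 = 59.4 nM⁻¹·s⁻¹.

59.4 nM⁻¹·s⁻¹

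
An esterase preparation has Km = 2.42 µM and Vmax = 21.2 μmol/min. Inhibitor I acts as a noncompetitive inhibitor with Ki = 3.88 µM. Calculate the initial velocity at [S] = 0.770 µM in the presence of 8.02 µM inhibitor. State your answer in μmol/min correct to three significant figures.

1.67 μmol/min

With α = 1 + [I]/Ki = 1 + 8.02/3.88 = 3.067, the noncompetitive rate law is v = (Vmax/α)·[S] / (Km + [S]).
v = (21.2/3.067)×0.770 / (2.42 + 0.770) = 5.322/3.190 = 1.67 μmol/min.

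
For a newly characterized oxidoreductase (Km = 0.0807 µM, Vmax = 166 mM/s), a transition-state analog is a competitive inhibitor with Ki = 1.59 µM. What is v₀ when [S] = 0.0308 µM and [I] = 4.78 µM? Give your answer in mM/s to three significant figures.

α = 1 + [I]/Ki = 1 + 4.78/1.59 = 4.006.
For a competitive inhibitor, Vmax is unchanged and the apparent Km becomes α·Km: Km,app = 0.323 µM, Vmax,app = 166 mM/s.
v = Vmax,app·[S]/(Km,app + [S]) = 166 × 0.0308/(0.323 + 0.0308) = 14.4 mM/s.

14.4 mM/s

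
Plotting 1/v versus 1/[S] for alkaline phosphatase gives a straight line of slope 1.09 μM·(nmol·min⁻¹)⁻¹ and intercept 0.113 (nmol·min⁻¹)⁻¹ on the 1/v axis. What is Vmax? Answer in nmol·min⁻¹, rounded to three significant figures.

The y-intercept of a Lineweaver–Burk plot equals 1/Vmax, so Vmax = 1/0.113 = 8.85 nmol·min⁻¹.

8.85 nmol·min⁻¹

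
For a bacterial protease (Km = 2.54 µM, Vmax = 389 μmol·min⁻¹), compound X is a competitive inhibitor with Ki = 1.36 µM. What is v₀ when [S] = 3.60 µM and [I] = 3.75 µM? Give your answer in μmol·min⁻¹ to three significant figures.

107 μmol·min⁻¹

α = 1 + [I]/Ki = 1 + 3.75/1.36 = 3.757.
For a competitive inhibitor, Vmax is unchanged and the apparent Km becomes α·Km: Km,app = 9.54 µM, Vmax,app = 389 μmol·min⁻¹.
v = Vmax,app·[S]/(Km,app + [S]) = 389 × 3.60/(9.54 + 3.60) = 107 μmol·min⁻¹.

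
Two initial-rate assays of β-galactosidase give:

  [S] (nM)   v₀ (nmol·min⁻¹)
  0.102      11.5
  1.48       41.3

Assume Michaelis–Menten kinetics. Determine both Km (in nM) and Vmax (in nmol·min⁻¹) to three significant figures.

Km = 0.351 nM; Vmax = 51.1 nmol·min⁻¹

From v = Vmax[S]/(Km+[S]), each point gives Vmax = v(Km+[S])/[S].
Equating: 11.5(Km+0.102)/0.102 = 41.3(Km+1.48)/1.48.
112.7·Km + 11.5 = 27.91·Km + 41.3, so (112.7 − 27.91)·Km = 41.3 − 11.5.
Km = 29.80/84.84 = 0.351 nM; then Vmax = 11.5(0.351+0.102)/0.102 = 51.1 nmol·min⁻¹.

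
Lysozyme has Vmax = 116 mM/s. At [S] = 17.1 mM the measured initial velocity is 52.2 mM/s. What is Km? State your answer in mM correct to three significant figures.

From v = Vmax[S]/(Km+[S]), Km = [S](Vmax − v)/v.
Km = 17.1 × (116 − 52.2) / 52.2 = 1091/52.2 = 20.9 mM.

20.9 mM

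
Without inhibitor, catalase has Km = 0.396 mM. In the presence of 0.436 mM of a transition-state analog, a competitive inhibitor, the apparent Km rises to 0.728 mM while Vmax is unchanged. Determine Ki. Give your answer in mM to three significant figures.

0.520 mM

Competitive: Km,app = α·Km with α = 1 + [I]/Ki.
α = Km,app/Km = 0.728/0.396 = 1.838.
Ki = [I]/(α − 1) = 0.436/0.8384 = 0.520 mM.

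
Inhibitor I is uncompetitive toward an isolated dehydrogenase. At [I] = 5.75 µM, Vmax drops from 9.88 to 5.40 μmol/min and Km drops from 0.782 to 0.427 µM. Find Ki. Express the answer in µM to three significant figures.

6.93 µM

Uncompetitive: Vmax,app = Vmax/α (and Km,app = Km/α) with α = 1 + [I]/Ki.
α = Vmax/Vmax,app = 9.88/5.40 = 1.830.
Ki = [I]/(α − 1) = 5.75/0.8296 = 6.93 µM.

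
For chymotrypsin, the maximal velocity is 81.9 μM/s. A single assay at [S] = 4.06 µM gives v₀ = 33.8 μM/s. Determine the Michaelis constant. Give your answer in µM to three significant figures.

5.78 µM

v/Vmax = 33.8/81.9 = 0.4127 = [S]/(Km+[S]).
So Km + [S] = [S]/0.4127 = 9.838 µM, giving Km = 9.838 − 4.06 = 5.78 µM.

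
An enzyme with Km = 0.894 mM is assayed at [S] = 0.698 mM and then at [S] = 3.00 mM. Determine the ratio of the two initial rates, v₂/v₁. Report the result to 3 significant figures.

The fractional saturations are [S]/(Km+[S]) = 0.698/1.592 = 0.4384 and 3.00/3.894 = 0.7704.
v₂/v₁ is just their ratio: 0.7704/0.4384 = 1.76.

1.76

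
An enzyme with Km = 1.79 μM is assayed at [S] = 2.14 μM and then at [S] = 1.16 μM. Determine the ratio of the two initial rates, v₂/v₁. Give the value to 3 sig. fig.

0.722

The fractional saturations are [S]/(Km+[S]) = 2.14/3.930 = 0.5445 and 1.16/2.950 = 0.3932.
v₂/v₁ is just their ratio: 0.3932/0.5445 = 0.722.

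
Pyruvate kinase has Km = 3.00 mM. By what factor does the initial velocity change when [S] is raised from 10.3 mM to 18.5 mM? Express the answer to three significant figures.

The fractional saturations are [S]/(Km+[S]) = 10.3/13.30 = 0.7744 and 18.5/21.50 = 0.8605.
v₂/v₁ is just their ratio: 0.8605/0.7744 = 1.11.

1.11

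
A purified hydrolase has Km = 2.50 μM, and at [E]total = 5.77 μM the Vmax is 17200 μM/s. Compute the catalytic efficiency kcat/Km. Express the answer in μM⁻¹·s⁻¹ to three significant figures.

1190 μM⁻¹·s⁻¹

kcat = Vmax/[E]total = 17200/5.77 = 2980 s⁻¹.
kcat/Km = 2980/2.50 = 1190 μM⁻¹·s⁻¹.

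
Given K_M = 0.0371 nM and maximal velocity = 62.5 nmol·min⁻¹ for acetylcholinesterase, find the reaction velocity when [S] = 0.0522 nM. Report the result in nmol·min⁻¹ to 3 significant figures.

v = Vmax·[S]/(Km + [S]) = 62.5 × 0.0522 / (0.0371 + 0.0522)
  = 3.262 / 0.08930 = 36.5 nmol·min⁻¹.

36.5 nmol·min⁻¹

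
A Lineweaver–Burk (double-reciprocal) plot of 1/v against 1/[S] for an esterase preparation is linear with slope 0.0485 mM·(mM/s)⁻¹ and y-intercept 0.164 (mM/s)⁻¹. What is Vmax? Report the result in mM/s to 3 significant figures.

6.10 mM/s

The y-intercept of a Lineweaver–Burk plot equals 1/Vmax, so Vmax = 1/0.164 = 6.10 mM/s.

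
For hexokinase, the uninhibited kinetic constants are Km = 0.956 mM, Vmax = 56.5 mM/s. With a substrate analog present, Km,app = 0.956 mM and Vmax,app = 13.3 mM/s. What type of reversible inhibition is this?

Vmax decreases (56.5 → 13.3 mM/s) while Km is unchanged — pure noncompetitive inhibition.

noncompetitive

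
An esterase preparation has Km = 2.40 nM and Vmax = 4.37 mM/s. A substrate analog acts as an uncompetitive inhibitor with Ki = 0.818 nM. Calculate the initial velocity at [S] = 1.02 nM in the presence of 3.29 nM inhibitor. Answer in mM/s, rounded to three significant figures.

0.593 mM/s

With α = 1 + [I]/Ki = 1 + 3.29/0.818 = 5.022, the uncompetitive rate law is v = (Vmax/α)·[S] / (Km/α + [S]).
v = (4.37/5.022)×1.02 / (2.40/5.022 + 1.02) = 0.8876/1.498 = 0.593 mM/s.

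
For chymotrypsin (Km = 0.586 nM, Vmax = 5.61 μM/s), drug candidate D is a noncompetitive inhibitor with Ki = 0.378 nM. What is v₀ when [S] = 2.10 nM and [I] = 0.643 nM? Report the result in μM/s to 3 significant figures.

With α = 1 + [I]/Ki = 1 + 0.643/0.378 = 2.701, the noncompetitive rate law is v = (Vmax/α)·[S] / (Km + [S]).
v = (5.61/2.701)×2.10 / (0.586 + 2.10) = 4.362/2.686 = 1.62 μM/s.

1.62 μM/s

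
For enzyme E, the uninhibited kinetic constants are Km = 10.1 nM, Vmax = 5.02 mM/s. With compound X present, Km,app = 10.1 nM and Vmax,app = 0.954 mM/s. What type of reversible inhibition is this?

Vmax decreases (5.02 → 0.954 mM/s) while Km is unchanged — pure noncompetitive inhibition.

noncompetitive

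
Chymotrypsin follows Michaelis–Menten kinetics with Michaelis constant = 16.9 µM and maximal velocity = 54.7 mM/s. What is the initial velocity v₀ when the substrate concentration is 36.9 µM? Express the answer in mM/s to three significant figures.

37.5 mM/s

[S]/(Km+[S]) = 36.9/53.80 = 0.6859, the fractional saturation.
v = 0.6859 × Vmax = 0.6859 × 54.7 = 37.5 mM/s.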